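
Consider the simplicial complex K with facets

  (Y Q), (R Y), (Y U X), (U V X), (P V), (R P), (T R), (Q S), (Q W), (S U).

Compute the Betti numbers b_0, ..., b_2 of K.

b_0 = 1, b_1 = 2, b_2 = 0.

Take the total order P < Q < R < S < T < U < V < W < X < Y on the vertex set. Then K (dimension 2) consists of the simplices:

  0-simplices (10): P, Q, R, S, T, U, V, W, X, Y
  1-simplices (13): PR, PV, QS, QW, QY, RT, RY, SU, UV, UX, UY, VX, XY
  2-simplices (2): UVX, UXY

giving chain groups C_0 ≅ Z^10, C_1 ≅ Z^13, C_2 ≅ Z^2.

Boundary ∂_1: C_1 → C_0 maps an edge to its endpoints' difference, ∂[p,q] = q − p. For instance
  ∂VX = X − V.
This gives a 10×13 integer matrix of rank 9; reducing to Smith normal form yields diagonal entries (1,1,1,1,1,1,1,1,1).

The boundary map ∂_2: C_2 → C_1 maps a triangle to the signed sum of its edges. For instance
  ∂UVX = VX − UX + UV,
  ∂UXY = XY − UY + UX.
The resulting 13×2 matrix has rank 2, and its Smith normal form has invariant factors (1,1).

Computing H_k = (kernel of ∂_k) / (image of ∂_{k+1}):

  H_0: rank C_0 − rank ∂_1 = 10 − 9 = 1, and the invariant factors of ∂_1 are all 1, so H_0 = Z.
  H_1: rank ker ∂_1 − rank ∂_2 = (13 − 9) − 2 = 2, and the invariant factors of ∂_2 are all 1, so H_1 = Z^2.
  H_2: rank ker ∂_2 − rank ∂_3 = (2 − 2) − 0 = 0, and there is no ∂_3, so H_2 = 0.

Hence the Betti numbers are b_0 = 1, b_1 = 2, b_2 = 0.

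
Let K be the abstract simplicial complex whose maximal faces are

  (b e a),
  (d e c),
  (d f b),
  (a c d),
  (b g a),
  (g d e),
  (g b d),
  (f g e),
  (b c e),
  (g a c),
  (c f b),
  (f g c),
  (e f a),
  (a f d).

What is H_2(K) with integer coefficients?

H_2 = Z.

Take the total order a < b < c < d < e < f < g on the vertex set. Then K (dimension 2) consists of the simplices:

  0-simplices (7): a, b, c, d, e, f, g
  1-simplices (21): ab, ac, ad, ae, af, ag, bc, bd, be, bf, bg, cd, ce, cf, cg, de, df, dg, ef, eg, fg
  2-simplices (14): abe, abg, acd, acg, adf, aef, bce, bcf, bdf, bdg, cde, cfg, deg, efg

so the chain groups are C_0 ≅ Z^7, C_1 ≅ Z^21, C_2 ≅ Z^14.

The boundary map ∂_1: C_1 → C_0 is given by ∂[p,q] = [q] − [p].
The resulting 7×21 matrix has rank 6, and its Smith normal form has invariant factors (1,1,1,1,1,1).

Boundary ∂_2: C_2 → C_1 sends each 2-simplex [p,q,r] to [q,r] − [p,r] + [p,q]. For instance
  ∂abe = be − ae + ab,
  ∂efg = fg − eg + ef.
The 21×14 boundary matrix has rank 13 and Smith normal form diag(1,1,1,1,1,1,1,1,1,1,1,1,1).

Reading off H_k = ker ∂_k / im ∂_{k+1}:

  H_2: rank ker ∂_2 − rank ∂_3 = (14 − 13) − 0 = 1, and there is no ∂_3, so H_2 = Z.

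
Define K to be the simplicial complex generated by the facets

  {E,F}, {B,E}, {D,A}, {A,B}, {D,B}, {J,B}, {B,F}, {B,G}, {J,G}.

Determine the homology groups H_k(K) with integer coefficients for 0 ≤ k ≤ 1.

We work with the vertex ordering A < B < D < E < F < G < J. The simplices of K, each written with vertices in increasing order, are:

  0-simplices (7): A, B, D, E, F, G, J
  1-simplices (9): AB, AD, BD, BE, BF, BG, BJ, EF, GJ

giving chain groups C_0 ≅ Z^7, C_1 ≅ Z^9.

∂_1: C_1 → C_0 is given by ∂[p,q] = [q] − [p].
The resulting 7×9 matrix has rank 6, and its Smith normal form has invariant factors (1,1,1,1,1,1).

Computing H_k = (kernel of ∂_k) / (image of ∂_{k+1}):

  H_0: rank C_0 − rank ∂_1 = 7 − 6 = 1, and the invariant factors of ∂_1 are all 1, so H_0 ≅ Z.
  H_1: rank ker ∂_1 − rank ∂_2 = (9 − 6) − 0 = 3, and there is no ∂_2, so H_1 ≅ Z^3.

(K is a triangulation of a wedge of 3 circles.)

H_0 = Z,  H_1 = Z^3.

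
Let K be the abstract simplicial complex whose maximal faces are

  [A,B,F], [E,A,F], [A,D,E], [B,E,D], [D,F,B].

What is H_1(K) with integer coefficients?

H_1 = Z.

Order the vertices as A < B < D < E < F. Listing each simplex with vertices in this order, K has dimension 2 with simplices:

  0-simplices (5): A, B, D, E, F
  1-simplices (10): AB, AD, AE, AF, BD, BE, BF, DE, DF, EF
  2-simplices (5): ABF, ADE, AEF, BDE, BDF

Hence C_0 ≅ Z^5, C_1 ≅ Z^10, C_2 ≅ Z^5.

∂_1: C_1 → C_0 is given by ∂[p,q] = [q] − [p].
As a 5×10 matrix over Z this has rank 4, with invariant factors (1,1,1,1).

Boundary ∂_2: C_2 → C_1 maps a triangle to the signed sum of its edges. For instance
  ∂ABF = BF − AF + AB,
  ∂BDF = DF − BF + BD.
The 10×5 boundary matrix has rank 5 and Smith normal form diag(1,1,1,1,1).

Reading off H_k = ker ∂_k / im ∂_{k+1}:

  H_1: rank ker ∂_1 − rank ∂_2 = (10 − 4) − 5 = 1, and the invariant factors of ∂_2 are all 1, so H_1 ≅ Z.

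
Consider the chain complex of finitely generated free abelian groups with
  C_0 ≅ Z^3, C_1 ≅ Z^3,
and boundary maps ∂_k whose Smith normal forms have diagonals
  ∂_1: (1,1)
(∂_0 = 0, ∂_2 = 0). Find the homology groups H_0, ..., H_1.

H_0 ≅ Z,  H_1 ≅ Z.

H_0: b_0 = 3 − 0 − 2 = 1; torsion from ∂_1 factors > 1: none. So H_0 ≅ Z.
H_1: b_1 = 3 − 2 − 0 = 1; torsion from ∂_2 factors > 1: none. So H_1 ≅ Z.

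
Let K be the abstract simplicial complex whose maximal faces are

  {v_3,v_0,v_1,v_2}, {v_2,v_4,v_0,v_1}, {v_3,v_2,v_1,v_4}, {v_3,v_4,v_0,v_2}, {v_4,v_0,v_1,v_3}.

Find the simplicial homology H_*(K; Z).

H_0 = Z,  H_1 = 0,  H_2 = 0,  H_3 = Z.

Order the vertices as v_0 < v_1 < v_2 < v_3 < v_4. Listing each simplex with vertices in this order, K has dimension 3 with simplices:

  0-simplices (5): [v_0], [v_1], [v_2], [v_3], [v_4]
  1-simplices (10): [v_0,v_1], [v_0,v_2], [v_0,v_3], [v_0,v_4], [v_1,v_2], [v_1,v_3], [v_1,v_4], [v_2,v_3], [v_2,v_4], [v_3,v_4]
  2-simplices (10): [v_0,v_1,v_2], [v_0,v_1,v_3], [v_0,v_1,v_4], [v_0,v_2,v_3], [v_0,v_2,v_4], [v_0,v_3,v_4], [v_1,v_2,v_3], [v_1,v_2,v_4], [v_1,v_3,v_4], [v_2,v_3,v_4]
  3-simplices (5): [v_0,v_1,v_2,v_3], [v_0,v_1,v_2,v_4], [v_0,v_1,v_3,v_4], [v_0,v_2,v_3,v_4], [v_1,v_2,v_3,v_4]

giving chain groups C_0 ≅ Z^5, C_1 ≅ Z^10, C_2 ≅ Z^10, C_3 ≅ Z^5.

The boundary map ∂_1: C_1 → C_0 maps an edge to its endpoints' difference, ∂[p,q] = q − p. For instance
  ∂[v_1,v_3] = [v_3] − [v_1].
The 5×10 boundary matrix has rank 4 and Smith normal form diag(1,1,1,1).

The boundary map ∂_2: C_2 → C_1 maps a triangle to the signed sum of its edges. For instance
  ∂[v_2,v_3,v_4] = [v_3,v_4] − [v_2,v_4] + [v_2,v_3],
  ∂[v_0,v_2,v_3] = [v_2,v_3] − [v_0,v_3] + [v_0,v_2].
This gives a 10×10 integer matrix of rank 6; reducing to Smith normal form yields diagonal entries (1,1,1,1,1,1).

∂_3: C_3 → C_2 sends each 3-simplex σ to the alternating sum Σ_i (−1)^i (σ with its i-th vertex removed). For instance
  ∂[v_0,v_1,v_3,v_4] = [v_1,v_3,v_4] − [v_0,v_3,v_4] + [v_0,v_1,v_4] − [v_0,v_1,v_3],
  ∂[v_0,v_1,v_2,v_4] = [v_1,v_2,v_4] − [v_0,v_2,v_4] + [v_0,v_1,v_4] − [v_0,v_1,v_2].
This gives a 10×5 integer matrix of rank 4; reducing to Smith normal form yields diagonal entries (1,1,1,1).

Computing H_k = (kernel of ∂_k) / (image of ∂_{k+1}):

  H_0: rank C_0 − rank ∂_1 = 5 − 4 = 1, and the invariant factors of ∂_1 are all 1, so H_0 ≅ Z.
  H_1: rank ker ∂_1 − rank ∂_2 = (10 − 4) − 6 = 0, and the invariant factors of ∂_2 are all 1, so H_1 ≅ 0.
  H_2: rank ker ∂_2 − rank ∂_3 = (10 − 6) − 4 = 0, and the invariant factors of ∂_3 are all 1, so H_2 ≅ 0.
  H_3: rank ker ∂_3 − rank ∂_4 = (5 − 4) − 0 = 1, and there is no ∂_4, so H_3 ≅ Z.

As a check, the Euler characteristic is 5 − 10 + 10 − 5 = 0, which agrees with 1 − 0 + 0 − 1 = 0.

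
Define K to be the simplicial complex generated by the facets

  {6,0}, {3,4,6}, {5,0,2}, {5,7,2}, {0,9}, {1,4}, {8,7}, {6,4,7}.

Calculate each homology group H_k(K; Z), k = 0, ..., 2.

Fix the vertex order 0 < 1 < 2 < 3 < 4 < 5 < 6 < 7 < 8 < 9 and write every simplex with vertices in increasing order. Then dim K = 2 and the simplices of K are:

  0-simplices (10): [0], [1], [2], [3], [4], [5], [6], [7], [8], [9]
  1-simplices (14): [0,2], [0,5], [0,6], [0,9], [1,4], [2,5], [2,7], [3,4], [3,6], [4,6], [4,7], [5,7], [6,7], [7,8]
  2-simplices (4): [0,2,5], [2,5,7], [3,4,6], [4,6,7]

giving chain groups C_0 ≅ Z^10, C_1 ≅ Z^14, C_2 ≅ Z^4.

∂_1: C_1 → C_0 sends each edge [p,q] (with p < q) to q − p. For instance
  ∂[6,7] = [7] − [6].
The resulting 10×14 matrix has rank 9, and its Smith normal form has invariant factors (1,1,1,1,1,1,1,1,1).

Boundary ∂_2: C_2 → C_1 acts by ∂[p,q,r] = [q,r] − [p,r] + [p,q]. For instance
  ∂[3,4,6] = [4,6] − [3,6] + [3,4],
  ∂[4,6,7] = [6,7] − [4,7] + [4,6].
This gives a 14×4 integer matrix of rank 4; reducing to Smith normal form yields diagonal entries (1,1,1,1).

From H_k ≅ ker(∂_k) / im(∂_{k+1}) we obtain:

  H_0: rank C_0 − rank ∂_1 = 10 − 9 = 1, and the invariant factors of ∂_1 are all 1, so H_0 = Z.
  H_1: rank ker ∂_1 − rank ∂_2 = (14 − 9) − 4 = 1, and the invariant factors of ∂_2 are all 1, so H_1 = Z.
  H_2: rank ker ∂_2 − rank ∂_3 = (4 − 4) − 0 = 0, and there is no ∂_3, so H_2 = 0.

H_0 = Z,  H_1 = Z,  H_2 = 0.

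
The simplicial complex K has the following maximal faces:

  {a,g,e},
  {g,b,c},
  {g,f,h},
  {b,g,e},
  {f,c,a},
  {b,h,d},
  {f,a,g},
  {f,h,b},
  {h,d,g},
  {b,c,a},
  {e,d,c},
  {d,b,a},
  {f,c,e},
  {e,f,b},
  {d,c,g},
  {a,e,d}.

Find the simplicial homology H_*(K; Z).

H_0 ≅ Z,  H_1 ≅ Z^2,  H_2 ≅ Z.

We work with the vertex ordering a < b < c < d < e < f < g < h. The simplices of K, each written with vertices in increasing order, are:

  0-simplices (8): a, b, c, d, e, f, g, h
  1-simplices (24): ab, ac, ad, ae, af, ag, bc, bd, be, bf, bg, bh, cd, ce, cf, cg, de, dg, dh, ef, eg, fg, fh, gh
  2-simplices (16): abc, abd, acf, ade, aeg, afg, bcg, bdh, bef, beg, bfh, cde, cdg, cef, dgh, fgh

giving chain groups C_0 ≅ Z^8, C_1 ≅ Z^24, C_2 ≅ Z^16.

Boundary ∂_1: C_1 → C_0 is given by ∂[p,q] = [q] − [p].
As a 8×24 matrix over Z this has rank 7, with invariant factors (1,1,1,1,1,1,1).

∂_2: C_2 → C_1 sends each 2-simplex [p,q,r] to [q,r] − [p,r] + [p,q]. For instance
  ∂cef = ef − cf + ce,
  ∂acf = cf − af + ac.
This gives a 24×16 integer matrix of rank 15; reducing to Smith normal form yields diagonal entries (1,1,1,1,1,1,1,1,1,1,1,1,1,1,1).

From H_k ≅ ker(∂_k) / im(∂_{k+1}) we obtain:

  H_0: rank C_0 − rank ∂_1 = 8 − 7 = 1, and the invariant factors of ∂_1 are all 1, so H_0 ≅ Z.
  H_1: rank ker ∂_1 − rank ∂_2 = (24 − 7) − 15 = 2, and the invariant factors of ∂_2 are all 1, so H_1 ≅ Z^2.
  H_2: rank ker ∂_2 − rank ∂_3 = (16 − 15) − 0 = 1, and there is no ∂_3, so H_2 ≅ Z.

As a check, the Euler characteristic is 8 − 24 + 16 = 0, which agrees with 1 − 2 + 1 = 0.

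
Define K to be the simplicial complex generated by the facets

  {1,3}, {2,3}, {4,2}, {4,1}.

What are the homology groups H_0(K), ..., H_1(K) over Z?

Take the total order 1 < 2 < 3 < 4 on the vertex set. Then K (dimension 1) consists of the simplices:

  0-simplices (4): [1], [2], [3], [4]
  1-simplices (4): [1,3], [1,4], [2,3], [2,4]

giving chain groups C_0 ≅ Z^4, C_1 ≅ Z^4.

Boundary ∂_1: C_1 → C_0 is given by ∂[p,q] = [q] − [p].
As a 4×4 matrix over Z this has rank 3, with invariant factors (1,1,1).

Reading off H_k = ker ∂_k / im ∂_{k+1}:

  H_0: rank C_0 − rank ∂_1 = 4 − 3 = 1, and the invariant factors of ∂_1 are all 1, so H_0 = Z.
  H_1: rank ker ∂_1 − rank ∂_2 = (4 − 3) − 0 = 1, and there is no ∂_2, so H_1 = Z.

(K is a triangulation of the circle S^1.)

H_0 = Z,  H_1 = Z.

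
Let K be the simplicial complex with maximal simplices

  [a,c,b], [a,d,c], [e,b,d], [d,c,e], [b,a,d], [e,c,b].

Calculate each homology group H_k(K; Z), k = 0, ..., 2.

We work with the vertex ordering a < b < c < d < e. The simplices of K, each written with vertices in increasing order, are:

  0-simplices (5): a, b, c, d, e
  1-simplices (9): ab, ac, ad, bc, bd, be, cd, ce, de
  2-simplices (6): abc, abd, acd, bce, bde, cde

so the chain groups are C_0 ≅ Z^5, C_1 ≅ Z^9, C_2 ≅ Z^6.

Boundary ∂_1: C_1 → C_0 is given by ∂[p,q] = [q] − [p].
The resulting 5×9 matrix has rank 4, and its Smith normal form has invariant factors (1,1,1,1).

Boundary ∂_2: C_2 → C_1 sends each 2-simplex [p,q,r] to [q,r] − [p,r] + [p,q]. For instance
  ∂bde = de − be + bd,
  ∂abd = bd − ad + ab.
The 9×6 boundary matrix has rank 5 and Smith normal form diag(1,1,1,1,1).

Reading off H_k = ker ∂_k / im ∂_{k+1}:

  H_0: rank C_0 − rank ∂_1 = 5 − 4 = 1, and the invariant factors of ∂_1 are all 1, so H_0 = Z.
  H_1: rank ker ∂_1 − rank ∂_2 = (9 − 4) − 5 = 0, and the invariant factors of ∂_2 are all 1, so H_1 = 0.
  H_2: rank ker ∂_2 − rank ∂_3 = (6 − 5) − 0 = 1, and there is no ∂_3, so H_2 = Z.

H_0 = Z,  H_1 = 0,  H_2 = Z.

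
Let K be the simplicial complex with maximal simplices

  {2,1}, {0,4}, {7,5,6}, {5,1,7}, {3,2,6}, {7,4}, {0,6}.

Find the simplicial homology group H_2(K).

Order the vertices as 0 < 1 < 2 < 3 < 4 < 5 < 6 < 7. Listing each simplex with vertices in this order, K has dimension 2 with simplices:

  0-simplices (8): [0], [1], [2], [3], [4], [5], [6], [7]
  1-simplices (12): [0,4], [0,6], [1,2], [1,5], [1,7], [2,3], [2,6], [3,6], [4,7], [5,6], [5,7], [6,7]
  2-simplices (3): [1,5,7], [2,3,6], [5,6,7]

so the chain groups are C_0 ≅ Z^8, C_1 ≅ Z^12, C_2 ≅ Z^3.

Boundary ∂_1: C_1 → C_0 maps an edge to its endpoints' difference, ∂[p,q] = q − p.
As a 8×12 matrix over Z this has rank 7, with invariant factors (1,1,1,1,1,1,1).

Boundary ∂_2: C_2 → C_1 sends each 2-simplex [p,q,r] to [q,r] − [p,r] + [p,q]. For instance
  ∂[1,5,7] = [5,7] − [1,7] + [1,5],
  ∂[5,6,7] = [6,7] − [5,7] + [5,6].
The 12×3 boundary matrix has rank 3 and Smith normal form diag(1,1,1).

From H_k ≅ ker(∂_k) / im(∂_{k+1}) we obtain:

  H_2: rank ker ∂_2 − rank ∂_3 = (3 − 3) − 0 = 0, and there is no ∂_3, so H_2 = 0.

H_2 = 0.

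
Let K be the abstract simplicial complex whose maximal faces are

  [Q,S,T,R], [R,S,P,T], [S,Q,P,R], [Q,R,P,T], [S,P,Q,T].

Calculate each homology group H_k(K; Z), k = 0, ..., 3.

We work with the vertex ordering P < Q < R < S < T. The simplices of K, each written with vertices in increasing order, are:

  0-simplices (5): P, Q, R, S, T
  1-simplices (10): PQ, PR, PS, PT, QR, QS, QT, RS, RT, ST
  2-simplices (10): PQR, PQS, PQT, PRS, PRT, PST, QRS, QRT, QST, RST
  3-simplices (5): PQRS, PQRT, PQST, PRST, QRST

so the chain groups are C_0 ≅ Z^5, C_1 ≅ Z^10, C_2 ≅ Z^10, C_3 ≅ Z^5.

Boundary ∂_1: C_1 → C_0 is given by ∂[p,q] = [q] − [p]. For instance
  ∂PT = T − P.
As a 5×10 matrix over Z this has rank 4, with invariant factors (1,1,1,1).

Boundary ∂_2: C_2 → C_1 maps a triangle to the signed sum of its edges. For instance
  ∂PQS = QS − PS + PQ,
  ∂QRS = RS − QS + QR.
As a 10×10 matrix over Z this has rank 6, with invariant factors (1,1,1,1,1,1).

Boundary ∂_3: C_3 → C_2 sends each 3-simplex σ to the alternating sum Σ_i (−1)^i (σ with its i-th vertex removed). For instance
  ∂QRST = RST − QST + QRT − QRS,
  ∂PQRT = QRT − PRT + PQT − PQR.
The resulting 10×5 matrix has rank 4, and its Smith normal form has invariant factors (1,1,1,1).

Now H_k = ker ∂_k / im ∂_{k+1}, so:

  H_0: rank C_0 − rank ∂_1 = 5 − 4 = 1, and the invariant factors of ∂_1 are all 1, so H_0 ≅ Z.
  H_1: rank ker ∂_1 − rank ∂_2 = (10 − 4) − 6 = 0, and the invariant factors of ∂_2 are all 1, so H_1 ≅ 0.
  H_2: rank ker ∂_2 − rank ∂_3 = (10 − 6) − 4 = 0, and the invariant factors of ∂_3 are all 1, so H_2 ≅ 0.
  H_3: rank ker ∂_3 − rank ∂_4 = (5 − 4) − 0 = 1, and there is no ∂_4, so H_3 ≅ Z.

H_0 ≅ Z,  H_1 = 0,  H_2 = 0,  H_3 ≅ Z.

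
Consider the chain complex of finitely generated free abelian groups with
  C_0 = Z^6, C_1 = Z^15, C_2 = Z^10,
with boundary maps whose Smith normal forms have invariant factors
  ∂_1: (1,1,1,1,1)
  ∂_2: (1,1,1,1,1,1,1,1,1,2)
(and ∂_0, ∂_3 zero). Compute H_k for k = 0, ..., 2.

H_0 ≅ Z,  H_1 ≅ Z/2,  H_2 = 0.

H_0: b_0 = 6 − 0 − 5 = 1; torsion from ∂_1 factors > 1: none. So H_0 ≅ Z.
H_1: b_1 = 15 − 5 − 10 = 0; torsion from ∂_2 factors > 1: [2]. So H_1 ≅ Z/2.
H_2: b_2 = 10 − 10 − 0 = 0; torsion from ∂_3 factors > 1: none. So H_2 ≅ 0.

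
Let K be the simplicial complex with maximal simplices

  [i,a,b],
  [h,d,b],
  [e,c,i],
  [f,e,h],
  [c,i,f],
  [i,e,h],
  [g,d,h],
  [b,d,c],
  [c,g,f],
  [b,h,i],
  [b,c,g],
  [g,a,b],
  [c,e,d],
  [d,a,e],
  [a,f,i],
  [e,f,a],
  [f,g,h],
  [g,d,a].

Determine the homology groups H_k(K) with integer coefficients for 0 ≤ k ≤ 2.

H_0 ≅ Z,  H_1 ≅ Z × Z/2,  H_2 = 0.

Fix the vertex order a < b < c < d < e < f < g < h < i and write every simplex with vertices in increasing order. Then dim K = 2 and the simplices of K are:

  0-simplices (9): a, b, c, d, e, f, g, h, i
  1-simplices (27): ab, ad, ae, af, ag, ai, bc, bd, bg, bh, bi, cd, ce, cf, cg, ci, de, dg, dh, ef, eh, ei, fg, fh, fi, gh, hi
  2-simplices (18): abg, abi, ade, adg, aef, afi, bcd, bcg, bdh, bhi, cde, cei, cfg, cfi, dgh, efh, ehi, fgh

so the chain groups are C_0 ≅ Z^9, C_1 ≅ Z^27, C_2 ≅ Z^18.

Boundary ∂_1: C_1 → C_0 maps an edge to its endpoints' difference, ∂[p,q] = q − p.
As a 9×27 matrix over Z this has rank 8, with invariant factors (1,1,1,1,1,1,1,1).

The boundary map ∂_2: C_2 → C_1 maps a triangle to the signed sum of its edges. For instance
  ∂bdh = dh − bh + bd,
  ∂abg = bg − ag + ab.
The 27×18 boundary matrix has rank 18 and Smith normal form diag(1,1,1,1,1,1,1,1,1,1,1,1,1,1,1,1,1,2).

Reading off H_k = ker ∂_k / im ∂_{k+1}:

  H_0: rank C_0 − rank ∂_1 = 9 − 8 = 1, and the invariant factors of ∂_1 are all 1, so H_0 ≅ Z.
  H_1: rank ker ∂_1 − rank ∂_2 = (27 − 8) − 18 = 1, and ∂_2 has invariant factor 2 > 1, so H_1 ≅ Z × Z/2.
  H_2: rank ker ∂_2 − rank ∂_3 = (18 − 18) − 0 = 0, and there is no ∂_3, so H_2 ≅ 0.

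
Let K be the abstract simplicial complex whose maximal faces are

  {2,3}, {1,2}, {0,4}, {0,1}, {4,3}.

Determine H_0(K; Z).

K has 5 vertices, 5 edges.
rank ∂_0 = 0, rank ∂_1 = 4 ⇒ b_0 = 5 − 0 − 4 = 1; all invariant factors of ∂_1 are 1 so no torsion. So H_0 ≅ Z.

H_0 ≅ Z.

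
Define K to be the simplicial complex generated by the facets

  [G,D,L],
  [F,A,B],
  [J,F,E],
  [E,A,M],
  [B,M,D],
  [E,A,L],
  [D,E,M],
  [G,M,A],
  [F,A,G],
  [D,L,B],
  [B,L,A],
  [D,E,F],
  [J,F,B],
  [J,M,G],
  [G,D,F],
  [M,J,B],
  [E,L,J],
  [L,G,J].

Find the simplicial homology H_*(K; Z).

K has 9 vertices, 27 edges, 18 triangles.
rank ∂_0 = 0, rank ∂_1 = 8 ⇒ b_0 = 9 − 0 − 8 = 1; all invariant factors of ∂_1 are 1 so no torsion. So H_0 ≅ Z.
rank ∂_1 = 8, rank ∂_2 = 17 ⇒ b_1 = 27 − 8 − 17 = 2; all invariant factors of ∂_2 are 1 so no torsion. So H_1 ≅ Z^2.
rank ∂_2 = 17, rank ∂_3 = 0 ⇒ b_2 = 18 − 17 − 0 = 1. So H_2 ≅ Z.

H_0 = Z,  H_1 = Z^2,  H_2 = Z.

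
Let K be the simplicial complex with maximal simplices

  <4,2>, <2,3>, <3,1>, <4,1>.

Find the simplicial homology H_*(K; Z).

Fix the vertex order 1 < 2 < 3 < 4 and write every simplex with vertices in increasing order. Then dim K = 1 and the simplices of K are:

  0-simplices (4): [1], [2], [3], [4]
  1-simplices (4): [1,3], [1,4], [2,3], [2,4]

Hence C_0 ≅ Z^4, C_1 ≅ Z^4.

∂_1: C_1 → C_0 maps an edge to its endpoints' difference, ∂[p,q] = q − p. For instance
  ∂[2,4] = [4] − [2].
As a 4×4 matrix over Z this has rank 3, with invariant factors (1,1,1).

Reading off H_k = ker ∂_k / im ∂_{k+1}:

  H_0: rank C_0 − rank ∂_1 = 4 − 3 = 1, and the invariant factors of ∂_1 are all 1, so H_0 ≅ Z.
  H_1: rank ker ∂_1 − rank ∂_2 = (4 − 3) − 0 = 1, and there is no ∂_2, so H_1 ≅ Z.

As a check, the Euler characteristic is 4 − 4 = 0, which agrees with 1 − 1 = 0.
(K is a triangulation of the circle S^1.)

H_0 = Z,  H_1 = Z.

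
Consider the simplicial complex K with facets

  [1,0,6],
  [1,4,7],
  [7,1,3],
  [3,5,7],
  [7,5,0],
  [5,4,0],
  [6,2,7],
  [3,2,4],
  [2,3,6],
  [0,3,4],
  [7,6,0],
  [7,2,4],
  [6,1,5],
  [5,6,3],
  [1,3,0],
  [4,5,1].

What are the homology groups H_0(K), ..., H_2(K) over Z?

H_0 ≅ Z,  H_1 ≅ Z^2,  H_2 ≅ Z.

We work with the vertex ordering 0 < 1 < 2 < 3 < 4 < 5 < 6 < 7. The simplices of K, each written with vertices in increasing order, are:

  0-simplices (8): [0], [1], [2], [3], [4], [5], [6], [7]
  1-simplices (24): (24 of them)
  2-simplices (16): [0,1,3], [0,1,6], [0,3,4], [0,4,5], [0,5,7], [0,6,7], [1,3,7], [1,4,5], [1,4,7], [1,5,6], [2,3,4], [2,3,6], [2,4,7], [2,6,7], [3,5,6], [3,5,7]

Hence C_0 ≅ Z^8, C_1 ≅ Z^24, C_2 ≅ Z^16.

The boundary map ∂_1: C_1 → C_0 sends each edge [p,q] (with p < q) to q − p. For instance
  ∂[0,6] = [6] − [0].
As a 8×24 matrix over Z this has rank 7, with invariant factors (1,1,1,1,1,1,1).

The boundary map ∂_2: C_2 → C_1 sends each 2-simplex [p,q,r] to [q,r] − [p,r] + [p,q]. For instance
  ∂[1,4,5] = [4,5] − [1,5] + [1,4],
  ∂[1,3,7] = [3,7] − [1,7] + [1,3].
The 24×16 boundary matrix has rank 15 and Smith normal form diag(1,1,1,1,1,1,1,1,1,1,1,1,1,1,1).

Reading off H_k = ker ∂_k / im ∂_{k+1}:

  H_0: rank C_0 − rank ∂_1 = 8 − 7 = 1, and the invariant factors of ∂_1 are all 1, so H_0 ≅ Z.
  H_1: rank ker ∂_1 − rank ∂_2 = (24 − 7) − 15 = 2, and the invariant factors of ∂_2 are all 1, so H_1 ≅ Z^2.
  H_2: rank ker ∂_2 − rank ∂_3 = (16 − 15) − 0 = 1, and there is no ∂_3, so H_2 ≅ Z.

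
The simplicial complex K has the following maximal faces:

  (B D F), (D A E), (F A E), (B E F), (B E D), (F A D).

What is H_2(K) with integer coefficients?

Take the total order A < B < D < E < F on the vertex set. Then K (dimension 2) consists of the simplices:

  0-simplices (5): A, B, D, E, F
  1-simplices (9): AD, AE, AF, BD, BE, BF, DE, DF, EF
  2-simplices (6): ADE, ADF, AEF, BDE, BDF, BEF

Hence C_0 ≅ Z^5, C_1 ≅ Z^9, C_2 ≅ Z^6.

Boundary ∂_1: C_1 → C_0 maps an edge to its endpoints' difference, ∂[p,q] = q − p. For instance
  ∂BE = E − B.
As a 5×9 matrix over Z this has rank 4, with invariant factors (1,1,1,1).

∂_2: C_2 → C_1 acts by ∂[p,q,r] = [q,r] − [p,r] + [p,q]. For instance
  ∂ADE = DE − AE + AD,
  ∂BDE = DE − BE + BD.
The 9×6 boundary matrix has rank 5 and Smith normal form diag(1,1,1,1,1).

Reading off H_k = ker ∂_k / im ∂_{k+1}:

  H_2: rank ker ∂_2 − rank ∂_3 = (6 − 5) − 0 = 1, and there is no ∂_3, so H_2 ≅ Z.

H_2 = Z.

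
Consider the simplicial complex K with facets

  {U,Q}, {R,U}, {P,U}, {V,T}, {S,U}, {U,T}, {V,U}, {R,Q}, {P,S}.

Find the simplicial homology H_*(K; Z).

Take the total order P < Q < R < S < T < U < V on the vertex set. Then K (dimension 1) consists of the simplices:

  0-simplices (7): P, Q, R, S, T, U, V
  1-simplices (9): PS, PU, QR, QU, RU, SU, TU, TV, UV

so the chain groups are C_0 ≅ Z^7, C_1 ≅ Z^9.

The boundary map ∂_1: C_1 → C_0 sends each edge [p,q] (with p < q) to q − p.
The 7×9 boundary matrix has rank 6 and Smith normal form diag(1,1,1,1,1,1).

Now H_k = ker ∂_k / im ∂_{k+1}, so:

  H_0: rank C_0 − rank ∂_1 = 7 − 6 = 1, and the invariant factors of ∂_1 are all 1, so H_0 ≅ Z.
  H_1: rank ker ∂_1 − rank ∂_2 = (9 − 6) − 0 = 3, and there is no ∂_2, so H_1 ≅ Z^3.

H_0 ≅ Z,  H_1 ≅ Z^3.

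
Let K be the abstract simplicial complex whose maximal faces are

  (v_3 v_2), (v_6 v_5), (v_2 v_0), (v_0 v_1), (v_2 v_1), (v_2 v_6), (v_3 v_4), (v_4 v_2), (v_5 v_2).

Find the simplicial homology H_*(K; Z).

H_0 = Z,  H_1 = Z^3.

K has 7 vertices, 9 edges.
rank ∂_0 = 0, rank ∂_1 = 6 ⇒ b_0 = 7 − 0 − 6 = 1; all invariant factors of ∂_1 are 1 so no torsion. So H_0 = Z.
rank ∂_1 = 6, rank ∂_2 = 0 ⇒ b_1 = 9 − 6 − 0 = 3. So H_1 = Z^3.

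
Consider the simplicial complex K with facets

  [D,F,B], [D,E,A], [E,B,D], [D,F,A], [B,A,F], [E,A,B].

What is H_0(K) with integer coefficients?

H_0 = Z.

Fix the vertex order A < B < D < E < F and write every simplex with vertices in increasing order. Then dim K = 2 and the simplices of K are:

  0-simplices (5): A, B, D, E, F
  1-simplices (9): AB, AD, AE, AF, BD, BE, BF, DE, DF
  2-simplices (6): ABE, ABF, ADE, ADF, BDE, BDF

so the chain groups are C_0 ≅ Z^5, C_1 ≅ Z^9, C_2 ≅ Z^6.

∂_1: C_1 → C_0 maps an edge to its endpoints' difference, ∂[p,q] = q − p. For instance
  ∂AF = F − A.
As a 5×9 matrix over Z this has rank 4, with invariant factors (1,1,1,1).

∂_2: C_2 → C_1 maps a triangle to the signed sum of its edges. For instance
  ∂BDF = DF − BF + BD,
  ∂ABE = BE − AE + AB.
The resulting 9×6 matrix has rank 5, and its Smith normal form has invariant factors (1,1,1,1,1).

From H_k ≅ ker(∂_k) / im(∂_{k+1}) we obtain:

  H_0: rank C_0 − rank ∂_1 = 5 − 4 = 1, and the invariant factors of ∂_1 are all 1, so H_0 ≅ Z.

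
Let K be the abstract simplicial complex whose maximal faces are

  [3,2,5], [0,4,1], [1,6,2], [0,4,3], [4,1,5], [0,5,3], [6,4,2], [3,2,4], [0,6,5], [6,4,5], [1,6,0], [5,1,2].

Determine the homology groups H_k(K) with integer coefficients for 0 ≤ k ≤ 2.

Order the vertices as 0 < 1 < 2 < 3 < 4 < 5 < 6. Listing each simplex with vertices in this order, K has dimension 2 with simplices:

  0-simplices (7): [0], [1], [2], [3], [4], [5], [6]
  1-simplices (18): [0,1], [0,3], [0,4], [0,5], [0,6], [1,2], [1,4], [1,5], [1,6], [2,3], [2,4], [2,5], [2,6], [3,4], [3,5], [4,5], [4,6], [5,6]
  2-simplices (12): [0,1,4], [0,1,6], [0,3,4], [0,3,5], [0,5,6], [1,2,5], [1,2,6], [1,4,5], [2,3,4], [2,3,5], [2,4,6], [4,5,6]

Hence C_0 ≅ Z^7, C_1 ≅ Z^18, C_2 ≅ Z^12.

∂_1: C_1 → C_0 is given by ∂[p,q] = [q] − [p].
The 7×18 boundary matrix has rank 6 and Smith normal form diag(1,1,1,1,1,1).

∂_2: C_2 → C_1 sends each 2-simplex [p,q,r] to [q,r] − [p,r] + [p,q]. For instance
  ∂[1,2,5] = [2,5] − [1,5] + [1,2],
  ∂[0,3,5] = [3,5] − [0,5] + [0,3].
As a 18×12 matrix over Z this has rank 12, with invariant factors (1,1,1,1,1,1,1,1,1,1,1,2).

Now H_k = ker ∂_k / im ∂_{k+1}, so:

  H_0: rank C_0 − rank ∂_1 = 7 − 6 = 1, and the invariant factors of ∂_1 are all 1, so H_0 = Z.
  H_1: rank ker ∂_1 − rank ∂_2 = (18 − 6) − 12 = 0, and ∂_2 has invariant factor 2 > 1, so H_1 = Z/2Z.
  H_2: rank ker ∂_2 − rank ∂_3 = (12 − 12) − 0 = 0, and there is no ∂_3, so H_2 = 0.

H_0 = Z,  H_1 = Z/2Z,  H_2 = 0.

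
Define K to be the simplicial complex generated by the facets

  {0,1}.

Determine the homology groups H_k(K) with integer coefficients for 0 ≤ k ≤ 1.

Order the vertices as 0 < 1. Listing each simplex with vertices in this order, K has dimension 1 with simplices:

  0-simplices (2): [0], [1]
  1-simplices (1): [0,1]

Hence C_0 ≅ Z^2, C_1 ≅ Z^1.

Boundary ∂_1: C_1 → C_0 is given by ∂[p,q] = [q] − [p].
This gives a 2×1 integer matrix of rank 1; reducing to Smith normal form yields diagonal entries (1).

Reading off H_k = ker ∂_k / im ∂_{k+1}:

  H_0: rank C_0 − rank ∂_1 = 2 − 1 = 1, and the invariant factors of ∂_1 are all 1, so H_0 ≅ Z.
  H_1: rank ker ∂_1 − rank ∂_2 = (1 − 1) − 0 = 0, and there is no ∂_2, so H_1 ≅ 0.

As a check, the Euler characteristic is 2 − 1 = 1, which agrees with 1 − 0 = 1.

H_0 = Z,  H_1 = 0.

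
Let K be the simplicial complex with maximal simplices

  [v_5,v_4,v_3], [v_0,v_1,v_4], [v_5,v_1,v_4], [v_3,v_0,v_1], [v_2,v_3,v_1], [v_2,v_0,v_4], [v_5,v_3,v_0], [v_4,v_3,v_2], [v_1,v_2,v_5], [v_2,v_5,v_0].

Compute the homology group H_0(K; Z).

H_0 = Z.

Order the vertices as v_0 < v_1 < v_2 < v_3 < v_4 < v_5. Listing each simplex with vertices in this order, K has dimension 2 with simplices:

  0-simplices (6): [v_0], [v_1], [v_2], [v_3], [v_4], [v_5]
  1-simplices (15): (15 of them)
  2-simplices (10): [v_0,v_1,v_3], [v_0,v_1,v_4], [v_0,v_2,v_4], [v_0,v_2,v_5], [v_0,v_3,v_5], [v_1,v_2,v_3], [v_1,v_2,v_5], [v_1,v_4,v_5], [v_2,v_3,v_4], [v_3,v_4,v_5]

giving chain groups C_0 ≅ Z^6, C_1 ≅ Z^15, C_2 ≅ Z^10.

Boundary ∂_1: C_1 → C_0 maps an edge to its endpoints' difference, ∂[p,q] = q − p.
The 6×15 boundary matrix has rank 5 and Smith normal form diag(1,1,1,1,1).

The boundary map ∂_2: C_2 → C_1 maps a triangle to the signed sum of its edges. For instance
  ∂[v_0,v_2,v_4] = [v_2,v_4] − [v_0,v_4] + [v_0,v_2],
  ∂[v_0,v_3,v_5] = [v_3,v_5] − [v_0,v_5] + [v_0,v_3].
The resulting 15×10 matrix has rank 10, and its Smith normal form has invariant factors (1,1,1,1,1,1,1,1,1,2).

Now H_k = ker ∂_k / im ∂_{k+1}, so:

  H_0: rank C_0 − rank ∂_1 = 6 − 5 = 1, and the invariant factors of ∂_1 are all 1, so H_0 = Z.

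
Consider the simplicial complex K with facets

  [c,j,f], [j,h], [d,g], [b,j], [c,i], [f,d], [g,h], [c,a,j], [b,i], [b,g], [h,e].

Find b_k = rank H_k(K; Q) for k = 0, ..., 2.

b_0 = 1, b_1 = 3, b_2 = 0.

We work with the vertex ordering a < b < c < d < e < f < g < h < i < j. The simplices of K, each written with vertices in increasing order, are:

  0-simplices (10): a, b, c, d, e, f, g, h, i, j
  1-simplices (14): ac, aj, bg, bi, bj, cf, ci, cj, df, dg, eh, fj, gh, hj
  2-simplices (2): acj, cfj

Hence C_0 ≅ Z^10, C_1 ≅ Z^14, C_2 ≅ Z^2.

Boundary ∂_1: C_1 → C_0 sends each edge [p,q] (with p < q) to q − p. For instance
  ∂eh = h − e.
The resulting 10×14 matrix has rank 9, and its Smith normal form has invariant factors (1,1,1,1,1,1,1,1,1).

Boundary ∂_2: C_2 → C_1 sends each 2-simplex [p,q,r] to [q,r] − [p,r] + [p,q]. For instance
  ∂cfj = fj − cj + cf,
  ∂acj = cj − aj + ac.
The 14×2 boundary matrix has rank 2 and Smith normal form diag(1,1).

Computing H_k = (kernel of ∂_k) / (image of ∂_{k+1}):

  H_0: rank C_0 − rank ∂_1 = 10 − 9 = 1, and the invariant factors of ∂_1 are all 1, so H_0 = Z.
  H_1: rank ker ∂_1 − rank ∂_2 = (14 − 9) − 2 = 3, and the invariant factors of ∂_2 are all 1, so H_1 = Z^3.
  H_2: rank ker ∂_2 − rank ∂_3 = (2 − 2) − 0 = 0, and there is no ∂_3, so H_2 = 0.

As a check, the Euler characteristic is 10 − 14 + 2 = -2, which agrees with 1 − 3 + 0 = -2.

Hence the Betti numbers are b_0 = 1, b_1 = 3, b_2 = 0.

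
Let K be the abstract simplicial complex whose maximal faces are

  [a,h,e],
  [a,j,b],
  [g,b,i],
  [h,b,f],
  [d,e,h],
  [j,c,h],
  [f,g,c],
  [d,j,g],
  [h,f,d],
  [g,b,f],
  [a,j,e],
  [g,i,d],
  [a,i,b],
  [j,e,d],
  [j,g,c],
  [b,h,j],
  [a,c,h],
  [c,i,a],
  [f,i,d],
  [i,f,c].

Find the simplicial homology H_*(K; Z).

K has 10 vertices, 30 edges, 20 triangles.
rank ∂_0 = 0, rank ∂_1 = 9 ⇒ b_0 = 10 − 0 − 9 = 1; all invariant factors of ∂_1 are 1 so no torsion. So H_0 ≅ Z.
rank ∂_1 = 9, rank ∂_2 = 20 ⇒ b_1 = 30 − 9 − 20 = 1; ∂_2 has invariant factor(s) [2] giving torsion. So H_1 ≅ Z ⊕ Z/2.
rank ∂_2 = 20, rank ∂_3 = 0 ⇒ b_2 = 20 − 20 − 0 = 0. So H_2 ≅ 0.

H_0 ≅ Z,  H_1 ≅ Z ⊕ Z/2,  H_2 = 0.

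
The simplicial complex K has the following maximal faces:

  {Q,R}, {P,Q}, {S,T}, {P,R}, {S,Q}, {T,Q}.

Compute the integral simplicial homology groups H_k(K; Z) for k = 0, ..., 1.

H_0 = Z,  H_1 = Z^2.

Order the vertices as P < Q < R < S < T. Listing each simplex with vertices in this order, K has dimension 1 with simplices:

  0-simplices (5): P, Q, R, S, T
  1-simplices (6): PQ, PR, QR, QS, QT, ST

so the chain groups are C_0 ≅ Z^5, C_1 ≅ Z^6.

∂_1: C_1 → C_0 maps an edge to its endpoints' difference, ∂[p,q] = q − p.
The 5×6 boundary matrix has rank 4 and Smith normal form diag(1,1,1,1).

Now H_k = ker ∂_k / im ∂_{k+1}, so:

  H_0: rank C_0 − rank ∂_1 = 5 − 4 = 1, and the invariant factors of ∂_1 are all 1, so H_0 = Z.
  H_1: rank ker ∂_1 − rank ∂_2 = (6 − 4) − 0 = 2, and there is no ∂_2, so H_1 = Z^2.

As a check, the Euler characteristic is 5 − 6 = -1, which agrees with 1 − 2 = -1.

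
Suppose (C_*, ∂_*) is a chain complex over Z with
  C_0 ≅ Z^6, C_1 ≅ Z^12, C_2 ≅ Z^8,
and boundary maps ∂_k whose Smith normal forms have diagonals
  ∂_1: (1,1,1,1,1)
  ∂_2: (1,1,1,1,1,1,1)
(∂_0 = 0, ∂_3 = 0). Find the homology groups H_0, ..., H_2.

H_0 = Z,  H_1 = 0,  H_2 = Z.

H_0: b_0 = 6 − 0 − 5 = 1; torsion from ∂_1 factors > 1: none. So H_0 = Z.
H_1: b_1 = 12 − 5 − 7 = 0; torsion from ∂_2 factors > 1: none. So H_1 = 0.
H_2: b_2 = 8 − 7 − 0 = 1; torsion from ∂_3 factors > 1: none. So H_2 = Z.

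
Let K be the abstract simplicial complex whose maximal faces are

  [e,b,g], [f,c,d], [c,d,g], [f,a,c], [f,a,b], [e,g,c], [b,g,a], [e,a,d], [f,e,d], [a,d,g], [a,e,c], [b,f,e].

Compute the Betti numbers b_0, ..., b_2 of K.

Take the total order a < b < c < d < e < f < g on the vertex set. Then K (dimension 2) consists of the simplices:

  0-simplices (7): a, b, c, d, e, f, g
  1-simplices (18): ab, ac, ad, ae, af, ag, be, bf, bg, cd, ce, cf, cg, de, df, dg, ef, eg
  2-simplices (12): abf, abg, ace, acf, ade, adg, bef, beg, cdf, cdg, ceg, def

Hence C_0 ≅ Z^7, C_1 ≅ Z^18, C_2 ≅ Z^12.

∂_1: C_1 → C_0 maps an edge to its endpoints' difference, ∂[p,q] = q − p. For instance
  ∂ad = d − a.
As a 7×18 matrix over Z this has rank 6, with invariant factors (1,1,1,1,1,1).

The boundary map ∂_2: C_2 → C_1 maps a triangle to the signed sum of its edges. For instance
  ∂abg = bg − ag + ab,
  ∂ade = de − ae + ad.
As a 18×12 matrix over Z this has rank 12, with invariant factors (1,1,1,1,1,1,1,1,1,1,1,2).

Now H_k = ker ∂_k / im ∂_{k+1}, so:

  H_0: rank C_0 − rank ∂_1 = 7 − 6 = 1, and the invariant factors of ∂_1 are all 1, so H_0 ≅ Z.
  H_1: rank ker ∂_1 − rank ∂_2 = (18 − 6) − 12 = 0, and ∂_2 has invariant factor 2 > 1, so H_1 ≅ Z/2Z.
  H_2: rank ker ∂_2 − rank ∂_3 = (12 − 12) − 0 = 0, and there is no ∂_3, so H_2 ≅ 0.

Hence the Betti numbers are b_0 = 1, b_1 = 0, b_2 = 0.

b_0 = 1, b_1 = 0, b_2 = 0.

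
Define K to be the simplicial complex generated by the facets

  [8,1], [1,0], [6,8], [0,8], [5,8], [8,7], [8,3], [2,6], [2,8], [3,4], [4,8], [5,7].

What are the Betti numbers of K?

b_0 = 1, b_1 = 4.

Fix the vertex order 0 < 1 < 2 < 3 < 4 < 5 < 6 < 7 < 8 and write every simplex with vertices in increasing order. Then dim K = 1 and the simplices of K are:

  0-simplices (9): [0], [1], [2], [3], [4], [5], [6], [7], [8]
  1-simplices (12): [0,1], [0,8], [1,8], [2,6], [2,8], [3,4], [3,8], [4,8], [5,7], [5,8], [6,8], [7,8]

Hence C_0 ≅ Z^9, C_1 ≅ Z^12.

∂_1: C_1 → C_0 sends each edge [p,q] (with p < q) to q − p. For instance
  ∂[2,6] = [6] − [2].
The resulting 9×12 matrix has rank 8, and its Smith normal form has invariant factors (1,1,1,1,1,1,1,1).

Reading off H_k = ker ∂_k / im ∂_{k+1}:

  H_0: rank C_0 − rank ∂_1 = 9 − 8 = 1, and the invariant factors of ∂_1 are all 1, so H_0 ≅ Z.
  H_1: rank ker ∂_1 − rank ∂_2 = (12 − 8) − 0 = 4, and there is no ∂_2, so H_1 ≅ Z^4.

Hence the Betti numbers are b_0 = 1, b_1 = 4.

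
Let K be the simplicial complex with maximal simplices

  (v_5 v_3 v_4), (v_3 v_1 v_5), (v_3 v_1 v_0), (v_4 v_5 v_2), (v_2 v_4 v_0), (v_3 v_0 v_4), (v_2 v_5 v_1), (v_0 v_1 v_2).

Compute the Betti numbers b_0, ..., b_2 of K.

Take the total order v_0 < v_1 < v_2 < v_3 < v_4 < v_5 on the vertex set. Then K (dimension 2) consists of the simplices:

  0-simplices (6): [v_0], [v_1], [v_2], [v_3], [v_4], [v_5]
  1-simplices (12): [v_0,v_1], [v_0,v_2], [v_0,v_3], [v_0,v_4], [v_1,v_2], [v_1,v_3], [v_1,v_5], [v_2,v_4], [v_2,v_5], [v_3,v_4], [v_3,v_5], [v_4,v_5]
  2-simplices (8): [v_0,v_1,v_2], [v_0,v_1,v_3], [v_0,v_2,v_4], [v_0,v_3,v_4], [v_1,v_2,v_5], [v_1,v_3,v_5], [v_2,v_4,v_5], [v_3,v_4,v_5]

so the chain groups are C_0 ≅ Z^6, C_1 ≅ Z^12, C_2 ≅ Z^8.

The boundary map ∂_1: C_1 → C_0 is given by ∂[p,q] = [q] − [p].
This gives a 6×12 integer matrix of rank 5; reducing to Smith normal form yields diagonal entries (1,1,1,1,1).

The boundary map ∂_2: C_2 → C_1 acts by ∂[p,q,r] = [q,r] − [p,r] + [p,q]. For instance
  ∂[v_1,v_3,v_5] = [v_3,v_5] − [v_1,v_5] + [v_1,v_3],
  ∂[v_0,v_1,v_3] = [v_1,v_3] − [v_0,v_3] + [v_0,v_1].
As a 12×8 matrix over Z this has rank 7, with invariant factors (1,1,1,1,1,1,1).

From H_k ≅ ker(∂_k) / im(∂_{k+1}) we obtain:

  H_0: rank C_0 − rank ∂_1 = 6 − 5 = 1, and the invariant factors of ∂_1 are all 1, so H_0 = Z.
  H_1: rank ker ∂_1 − rank ∂_2 = (12 − 5) − 7 = 0, and the invariant factors of ∂_2 are all 1, so H_1 = 0.
  H_2: rank ker ∂_2 − rank ∂_3 = (8 − 7) − 0 = 1, and there is no ∂_3, so H_2 = Z.

(K is a triangulation of the 2-sphere S^2.)

Hence the Betti numbers are b_0 = 1, b_1 = 0, b_2 = 1.

b_0 = 1, b_1 = 0, b_2 = 1.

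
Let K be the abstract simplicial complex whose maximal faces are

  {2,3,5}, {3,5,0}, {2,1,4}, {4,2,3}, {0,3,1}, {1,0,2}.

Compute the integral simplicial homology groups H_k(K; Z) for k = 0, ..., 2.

We work with the vertex ordering 0 < 1 < 2 < 3 < 4 < 5. The simplices of K, each written with vertices in increasing order, are:

  0-simplices (6): [0], [1], [2], [3], [4], [5]
  1-simplices (12): [0,1], [0,2], [0,3], [0,5], [1,2], [1,3], [1,4], [2,3], [2,4], [2,5], [3,4], [3,5]
  2-simplices (6): [0,1,2], [0,1,3], [0,3,5], [1,2,4], [2,3,4], [2,3,5]

Hence C_0 ≅ Z^6, C_1 ≅ Z^12, C_2 ≅ Z^6.

The boundary map ∂_1: C_1 → C_0 is given by ∂[p,q] = [q] − [p]. For instance
  ∂[3,5] = [5] − [3].
As a 6×12 matrix over Z this has rank 5, with invariant factors (1,1,1,1,1).

The boundary map ∂_2: C_2 → C_1 acts by ∂[p,q,r] = [q,r] − [p,r] + [p,q]. For instance
  ∂[0,1,3] = [1,3] − [0,3] + [0,1],
  ∂[0,1,2] = [1,2] − [0,2] + [0,1].
As a 12×6 matrix over Z this has rank 6, with invariant factors (1,1,1,1,1,1).

Reading off H_k = ker ∂_k / im ∂_{k+1}:

  H_0: rank C_0 − rank ∂_1 = 6 − 5 = 1, and the invariant factors of ∂_1 are all 1, so H_0 = Z.
  H_1: rank ker ∂_1 − rank ∂_2 = (12 − 5) − 6 = 1, and the invariant factors of ∂_2 are all 1, so H_1 = Z.
  H_2: rank ker ∂_2 − rank ∂_3 = (6 − 6) − 0 = 0, and there is no ∂_3, so H_2 = 0.

As a check, the Euler characteristic is 6 − 12 + 6 = 0, which agrees with 1 − 1 + 0 = 0.

H_0 = Z,  H_1 = Z,  H_2 = 0.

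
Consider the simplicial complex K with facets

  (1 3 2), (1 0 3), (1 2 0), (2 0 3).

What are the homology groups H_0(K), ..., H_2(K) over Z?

H_0 ≅ Z,  H_1 = 0,  H_2 ≅ Z.

We work with the vertex ordering 0 < 1 < 2 < 3. The simplices of K, each written with vertices in increasing order, are:

  0-simplices (4): [0], [1], [2], [3]
  1-simplices (6): [0,1], [0,2], [0,3], [1,2], [1,3], [2,3]
  2-simplices (4): [0,1,2], [0,1,3], [0,2,3], [1,2,3]

giving chain groups C_0 ≅ Z^4, C_1 ≅ Z^6, C_2 ≅ Z^4.

∂_1: C_1 → C_0 sends each edge [p,q] (with p < q) to q − p. For instance
  ∂[1,3] = [3] − [1].
This gives a 4×6 integer matrix of rank 3; reducing to Smith normal form yields diagonal entries (1,1,1).

Boundary ∂_2: C_2 → C_1 acts by ∂[p,q,r] = [q,r] − [p,r] + [p,q]. For instance
  ∂[0,2,3] = [2,3] − [0,3] + [0,2],
  ∂[0,1,3] = [1,3] − [0,3] + [0,1].
The 6×4 boundary matrix has rank 3 and Smith normal form diag(1,1,1).

Reading off H_k = ker ∂_k / im ∂_{k+1}:

  H_0: rank C_0 − rank ∂_1 = 4 − 3 = 1, and the invariant factors of ∂_1 are all 1, so H_0 ≅ Z.
  H_1: rank ker ∂_1 − rank ∂_2 = (6 − 3) − 3 = 0, and the invariant factors of ∂_2 are all 1, so H_1 ≅ 0.
  H_2: rank ker ∂_2 − rank ∂_3 = (4 − 3) − 0 = 1, and there is no ∂_3, so H_2 ≅ Z.

(K is a triangulation of the 2-sphere S^2.)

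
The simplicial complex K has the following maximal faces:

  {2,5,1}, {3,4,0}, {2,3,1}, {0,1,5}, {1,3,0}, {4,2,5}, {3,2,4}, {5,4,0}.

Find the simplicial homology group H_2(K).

H_2 ≅ Z.

K has 6 vertices, 12 edges, 8 triangles.
rank ∂_2 = 7, rank ∂_3 = 0 ⇒ b_2 = 8 − 7 − 0 = 1. So H_2 = Z.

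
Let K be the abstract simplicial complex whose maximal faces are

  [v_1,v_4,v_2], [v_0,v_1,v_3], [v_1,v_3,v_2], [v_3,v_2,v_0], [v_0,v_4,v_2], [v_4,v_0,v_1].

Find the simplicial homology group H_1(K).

H_1 = 0.

K has 5 vertices, 9 edges, 6 triangles.
rank ∂_1 = 4, rank ∂_2 = 5 ⇒ b_1 = 9 − 4 − 5 = 0; all invariant factors of ∂_2 are 1 so no torsion. So H_1 ≅ 0.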